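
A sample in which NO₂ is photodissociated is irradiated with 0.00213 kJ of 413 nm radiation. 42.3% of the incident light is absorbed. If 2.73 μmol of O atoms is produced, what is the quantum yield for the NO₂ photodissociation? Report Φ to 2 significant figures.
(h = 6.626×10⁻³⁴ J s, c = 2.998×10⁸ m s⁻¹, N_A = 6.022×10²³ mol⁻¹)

Φ = 0.88

Product: 2.73 μmol = 2.73×10⁻⁶ mol.
Photon energy at 413 nm: hc/λ = (6.626×10⁻³⁴)(2.998×10⁸)/(413×10⁻⁹) = 4.810×10⁻¹⁹ J.
Incident energy: 0.00213 kJ = 2.13 J.
Photons incident: 2.13 / 4.810×10⁻¹⁹ = 4.428×10¹⁸, i.e. 4.428×10¹⁸/6.022×10²³ = 7.353×10⁻⁶ mol.
Photons absorbed: 0.423 × 7.353×10⁻⁶ = 3.110×10⁻⁶ mol.
Φ = 2.73×10⁻⁶ mol / 3.110×10⁻⁶ mol photons = 0.88.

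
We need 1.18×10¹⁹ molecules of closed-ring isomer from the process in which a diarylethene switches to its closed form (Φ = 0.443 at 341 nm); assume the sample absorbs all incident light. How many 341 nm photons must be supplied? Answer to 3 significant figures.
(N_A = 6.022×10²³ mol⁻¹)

Product: 1.18×10¹⁹ / 6.022×10²³ = 1.959×10⁻⁵ mol.
Photons that must be absorbed: 1.959×10⁻⁵ / 0.443 = 4.422×10⁻⁵ mol.
Photon count: 4.422×10⁻⁵ × 6.022×10²³ = 2.66×10¹⁹.

2.66×10¹⁹ photons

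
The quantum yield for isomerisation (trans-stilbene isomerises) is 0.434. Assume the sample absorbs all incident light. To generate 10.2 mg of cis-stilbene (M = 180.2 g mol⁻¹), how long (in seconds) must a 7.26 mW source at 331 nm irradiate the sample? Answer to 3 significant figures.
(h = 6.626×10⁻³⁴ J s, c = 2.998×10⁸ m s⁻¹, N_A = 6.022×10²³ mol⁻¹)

t ≈ 6490 s

Product: 10.2 mg / 180.2 g mol⁻¹ = 5.660×10⁻⁵ mol.
Photons that must be absorbed: 5.660×10⁻⁵ / 0.434 = 1.304×10⁻⁴ mol.
Photon energy: hc/λ = 6.001×10⁻¹⁹ J; per mole, 3.614×10⁵ J mol⁻¹.
Energy required: 1.304×10⁻⁴ × 3.614×10⁵ = 47.13 J.
Time: 47.13 J / 0.00726 W = 6490 s.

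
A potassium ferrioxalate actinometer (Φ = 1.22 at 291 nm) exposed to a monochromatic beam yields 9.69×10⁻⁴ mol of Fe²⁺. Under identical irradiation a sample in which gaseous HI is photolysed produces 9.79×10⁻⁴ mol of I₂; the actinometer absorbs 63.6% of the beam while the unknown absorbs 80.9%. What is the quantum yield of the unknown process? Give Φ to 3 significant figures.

Photons absorbed by the actinometer: 9.69×10⁻⁴ / 1.22 = 7.943×10⁻⁴ mol.
Incident flux: 7.943×10⁻⁴ / 0.636 = 0.001249 einstein.
Absorbed by unknown: 0.809 × 0.001249 = 0.001010 mol.
Φ(unknown) = 9.79×10⁻⁴ / 0.001010 = 0.969.

Φ = 0.969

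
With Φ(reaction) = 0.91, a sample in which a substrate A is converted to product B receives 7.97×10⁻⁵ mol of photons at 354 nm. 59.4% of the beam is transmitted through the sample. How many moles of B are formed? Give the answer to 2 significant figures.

Fraction absorbed: 1 − 59.4/100 = 0.4060.
Photons absorbed: 0.4060 × 7.97×10⁻⁵ = 3.236×10⁻⁵ mol.
Product: Φ × n_abs = 0.91 × 3.236×10⁻⁵ = 2.945×10⁻⁵ mol.

2.9×10⁻⁵ mol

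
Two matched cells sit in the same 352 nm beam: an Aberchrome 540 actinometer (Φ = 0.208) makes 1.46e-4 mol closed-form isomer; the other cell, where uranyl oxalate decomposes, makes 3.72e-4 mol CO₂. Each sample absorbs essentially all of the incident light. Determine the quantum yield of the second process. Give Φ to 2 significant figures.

Φ = 0.53

Photons absorbed by the actinometer: 1.46e-4 / 0.208 = 7.019e-4 mol.
Φ(unknown) = 3.72e-4 / 7.019e-4 = 0.53.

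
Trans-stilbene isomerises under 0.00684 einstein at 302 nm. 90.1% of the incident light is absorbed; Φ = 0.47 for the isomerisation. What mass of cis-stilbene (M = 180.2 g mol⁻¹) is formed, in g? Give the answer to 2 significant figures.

0.52 g

Photons absorbed: 0.901 × 0.00684 = 0.006163 mol.
Product: Φ × n_abs = 0.47 × 0.006163 = 0.002897 mol.
Mass: 0.002897 × 180.2 = 0.5220 g = 0.52 g.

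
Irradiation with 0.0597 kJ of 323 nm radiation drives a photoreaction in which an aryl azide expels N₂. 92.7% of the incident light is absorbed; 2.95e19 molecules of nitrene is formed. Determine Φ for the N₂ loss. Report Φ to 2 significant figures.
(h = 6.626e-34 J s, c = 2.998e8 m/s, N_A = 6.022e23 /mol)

Φ = 0.33

Product: 2.95e19 / 6.022e23 = 4.899e-5 mol.
Photon energy at 323 nm: hc/λ = (6.626e-34)(2.998e8)/(323e-9) = 6.150e-19 J.
Incident energy: 0.0597 kJ = 59.7 J.
Photons incident: 59.7 / 6.150e-19 = 9.707e19, i.e. 9.707e19/6.022e23 = 1.612e-4 mol.
Photons absorbed: 0.927 × 1.612e-4 = 1.494e-4 mol.
Φ = 4.899e-5 mol / 1.494e-4 mol photons = 0.33.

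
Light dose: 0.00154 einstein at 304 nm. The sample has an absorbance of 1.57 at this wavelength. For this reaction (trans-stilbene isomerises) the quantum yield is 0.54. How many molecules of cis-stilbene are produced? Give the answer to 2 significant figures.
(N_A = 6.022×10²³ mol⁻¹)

Fraction absorbed: 1 − 10^(−1.57) = 0.9731.
Photons absorbed: 0.9731 × 0.00154 = 0.001499 mol.
Product: Φ × n_abs = 0.54 × 0.001499 = 8.095×10⁻⁴ mol.
As a count: 8.095×10⁻⁴ × 6.022×10²³ = 4.9×10²⁰.

4.9×10²⁰ molecules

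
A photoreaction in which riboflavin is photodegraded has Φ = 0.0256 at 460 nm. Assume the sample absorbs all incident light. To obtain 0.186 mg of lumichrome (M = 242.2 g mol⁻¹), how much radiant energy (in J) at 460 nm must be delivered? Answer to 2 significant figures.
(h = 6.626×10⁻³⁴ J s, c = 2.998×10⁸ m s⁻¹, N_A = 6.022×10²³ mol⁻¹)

Product: 0.186 mg / 242.2 g mol⁻¹ = 7.680×10⁻⁷ mol.
Photons that must be absorbed: 7.680×10⁻⁷ / 0.0256 = 3.000×10⁻⁵ mol.
Photon energy: hc/λ = 4.318×10⁻¹⁹ J; per mole, 2.600×10⁵ J mol⁻¹.
Energy required: 3.000×10⁻⁵ × 2.600×10⁵ = 7.8 J.

7.8 J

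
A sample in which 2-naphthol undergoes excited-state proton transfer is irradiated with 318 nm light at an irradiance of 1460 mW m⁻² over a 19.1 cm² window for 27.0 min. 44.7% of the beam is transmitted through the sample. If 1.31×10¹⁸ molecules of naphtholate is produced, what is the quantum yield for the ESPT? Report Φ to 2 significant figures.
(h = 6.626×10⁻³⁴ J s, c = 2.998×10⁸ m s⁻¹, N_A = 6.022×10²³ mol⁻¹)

Φ = 0.33

Product: 1.31×10¹⁸ / 6.022×10²³ = 2.175×10⁻⁶ mol.
Photon energy at 318 nm: hc/λ = (6.626×10⁻³⁴)(2.998×10⁸)/(318×10⁻⁹) = 6.247×10⁻¹⁹ J.
Energy delivered: (1460 mW m⁻²)(19.1×10⁻⁴ m²)(1620 s) = 4.518 J.
Photons incident: 4.518 / 6.247×10⁻¹⁹ = 7.232×10¹⁸, i.e. 7.232×10¹⁸/6.022×10²³ = 1.201×10⁻⁵ mol.
Fraction absorbed: 1 − 44.7/100 = 0.5530.
Photons absorbed: 0.5530 × 1.201×10⁻⁵ = 6.642×10⁻⁶ mol.
Φ = 2.175×10⁻⁶ mol / 6.642×10⁻⁶ mol photons = 0.33.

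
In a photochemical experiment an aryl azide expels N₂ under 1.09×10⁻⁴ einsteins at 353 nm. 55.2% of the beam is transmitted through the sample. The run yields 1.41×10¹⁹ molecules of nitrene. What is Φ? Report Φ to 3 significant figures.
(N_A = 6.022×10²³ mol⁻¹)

Φ = 0.479

Product: 1.41×10¹⁹ / 6.022×10²³ = 2.341×10⁻⁵ mol.
Fraction absorbed: 1 − 55.2/100 = 0.4480.
Photons absorbed: 0.4480 × 1.09×10⁻⁴ = 4.883×10⁻⁵ mol.
Φ = 2.341×10⁻⁵ mol / 4.883×10⁻⁵ mol photons = 0.479.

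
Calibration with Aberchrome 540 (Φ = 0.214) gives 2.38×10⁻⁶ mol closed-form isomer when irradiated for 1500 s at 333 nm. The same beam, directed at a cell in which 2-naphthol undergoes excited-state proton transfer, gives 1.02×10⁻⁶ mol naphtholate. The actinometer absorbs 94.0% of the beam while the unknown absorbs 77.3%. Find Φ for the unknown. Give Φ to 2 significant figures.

Photons absorbed by the actinometer: 2.38×10⁻⁶ / 0.214 = 1.112×10⁻⁵ mol.
Incident flux: 1.112×10⁻⁵ / 0.940 = 1.183×10⁻⁵ einstein.
Absorbed by unknown: 0.773 × 1.183×10⁻⁵ = 9.145×10⁻⁶ mol.
Φ(unknown) = 1.02×10⁻⁶ / 9.145×10⁻⁶ = 0.11.

Φ = 0.11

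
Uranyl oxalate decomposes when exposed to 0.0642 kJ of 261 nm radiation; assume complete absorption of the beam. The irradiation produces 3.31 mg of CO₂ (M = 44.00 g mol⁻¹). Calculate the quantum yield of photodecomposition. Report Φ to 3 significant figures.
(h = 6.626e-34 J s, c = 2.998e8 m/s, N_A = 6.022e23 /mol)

Product: 3.31 mg / 44.00 g mol⁻¹ = 7.523e-5 mol.
Photon energy at 261 nm: hc/λ = (6.626e-34)(2.998e8)/(261e-9) = 7.611e-19 J.
Incident energy: 0.0642 kJ = 64.2 J.
Photons incident: 64.2 / 7.611e-19 = 8.435e19, i.e. 8.435e19/6.022e23 = 1.401e-4 mol.
Φ = 7.523e-5 mol / 1.401e-4 mol photons = 0.537.

Φ = 0.537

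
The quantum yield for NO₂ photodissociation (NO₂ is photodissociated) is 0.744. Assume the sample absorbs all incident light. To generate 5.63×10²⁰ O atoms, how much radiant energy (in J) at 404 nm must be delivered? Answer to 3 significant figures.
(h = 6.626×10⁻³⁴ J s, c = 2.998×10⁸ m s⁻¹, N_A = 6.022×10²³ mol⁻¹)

372 J

Product: 5.63×10²⁰ / 6.022×10²³ = 9.349×10⁻⁴ mol.
Photons that must be absorbed: 9.349×10⁻⁴ / 0.744 = 0.001257 mol.
Photon energy: hc/λ = 4.917×10⁻¹⁹ J; per mole, 2.961×10⁵ J mol⁻¹.
Energy required: 0.001257 × 2.961×10⁵ = 372 J.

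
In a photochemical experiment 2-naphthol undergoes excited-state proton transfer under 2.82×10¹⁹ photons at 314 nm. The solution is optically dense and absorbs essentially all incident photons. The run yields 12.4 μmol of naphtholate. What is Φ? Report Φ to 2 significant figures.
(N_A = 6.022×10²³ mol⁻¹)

Φ = 0.26

Product: 12.4 μmol = 1.24×10⁻⁵ mol.
Moles of photons: 2.82×10¹⁹ / 6.022×10²³ = 4.683×10⁻⁵ mol.
Φ = 1.24×10⁻⁵ mol / 4.683×10⁻⁵ mol photons = 0.26.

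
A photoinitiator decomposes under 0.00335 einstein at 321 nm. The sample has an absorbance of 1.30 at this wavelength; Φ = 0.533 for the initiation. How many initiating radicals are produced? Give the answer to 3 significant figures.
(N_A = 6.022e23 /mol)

Fraction absorbed: 1 − 10^(−1.30) = 0.9499.
Photons absorbed: 0.9499 × 0.00335 = 0.003182 mol.
Product: Φ × n_abs = 0.533 × 0.003182 = 0.001696 mol.
As a count: 0.001696 × 6.022e23 = 1.02e21.

1.02e21 initiating radicals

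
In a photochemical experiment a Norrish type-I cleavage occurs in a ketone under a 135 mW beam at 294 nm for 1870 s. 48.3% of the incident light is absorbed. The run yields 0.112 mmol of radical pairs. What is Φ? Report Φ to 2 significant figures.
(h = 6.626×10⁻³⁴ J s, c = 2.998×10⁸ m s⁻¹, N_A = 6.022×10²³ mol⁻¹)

Φ = 0.37

Product: 0.112 mmol = 1.12×10⁻⁴ mol.
Photon energy at 294 nm: hc/λ = (6.626×10⁻³⁴)(2.998×10⁸)/(294×10⁻⁹) = 6.757×10⁻¹⁹ J.
Energy delivered: (135 mW)(1870 s) = 252.5 J.
Photons incident: 252.5 / 6.757×10⁻¹⁹ = 3.737×10²⁰, i.e. 3.737×10²⁰/6.022×10²³ = 6.206×10⁻⁴ mol.
Photons absorbed: 0.483 × 6.206×10⁻⁴ = 2.997×10⁻⁴ mol.
Φ = 1.12×10⁻⁴ mol / 2.997×10⁻⁴ mol photons = 0.37.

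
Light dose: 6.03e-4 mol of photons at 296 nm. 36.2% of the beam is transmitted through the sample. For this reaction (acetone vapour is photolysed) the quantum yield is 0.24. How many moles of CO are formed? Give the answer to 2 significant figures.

Fraction absorbed: 1 − 36.2/100 = 0.6380.
Photons absorbed: 0.6380 × 6.03e-4 = 3.847e-4 mol.
Product: Φ × n_abs = 0.24 × 3.847e-4 = 9.233e-5 mol.

9.2e-5 mol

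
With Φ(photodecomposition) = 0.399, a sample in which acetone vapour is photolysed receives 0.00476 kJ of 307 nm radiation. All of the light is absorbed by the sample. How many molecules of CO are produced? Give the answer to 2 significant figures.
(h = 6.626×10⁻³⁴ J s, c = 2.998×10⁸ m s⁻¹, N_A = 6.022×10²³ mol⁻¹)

2.9×10¹⁸ molecules

Photon energy at 307 nm: hc/λ = (6.626×10⁻³⁴)(2.998×10⁸)/(307×10⁻⁹) = 6.471×10⁻¹⁹ J.
Incident energy: 0.00476 kJ = 4.76 J.
Photons incident: 4.76 / 6.471×10⁻¹⁹ = 7.356×10¹⁸, i.e. 7.356×10¹⁸/6.022×10²³ = 1.222×10⁻⁵ mol.
Product: Φ × n_abs = 0.399 × 1.222×10⁻⁵ = 4.876×10⁻⁶ mol.
As a count: 4.876×10⁻⁶ × 6.022×10²³ = 2.9×10¹⁸.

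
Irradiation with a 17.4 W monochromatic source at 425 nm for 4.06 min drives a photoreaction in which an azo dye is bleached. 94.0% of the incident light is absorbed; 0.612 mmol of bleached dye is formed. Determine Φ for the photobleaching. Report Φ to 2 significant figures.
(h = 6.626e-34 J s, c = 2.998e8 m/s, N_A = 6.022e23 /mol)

Φ = 0.043

Product: 0.612 mmol = 6.12e-4 mol.
Photon energy at 425 nm: hc/λ = (6.626e-34)(2.998e8)/(425e-9) = 4.674e-19 J.
Energy delivered: (17.4 W)(243.6 s) = 4239 J.
Photons incident: 4239 / 4.674e-19 = 9.069e21, i.e. 9.069e21/6.022e23 = 0.01506 mol.
Photons absorbed: 0.940 × 0.01506 = 0.01416 mol.
Φ = 6.12e-4 mol / 0.01416 mol photons = 0.043.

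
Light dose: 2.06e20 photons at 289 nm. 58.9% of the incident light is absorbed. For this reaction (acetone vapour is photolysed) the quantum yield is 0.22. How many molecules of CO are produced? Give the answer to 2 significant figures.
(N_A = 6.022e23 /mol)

Moles of photons: 2.06e20 / 6.022e23 = 3.421e-4 mol.
Photons absorbed: 0.589 × 3.421e-4 = 2.015e-4 mol.
Product: Φ × n_abs = 0.22 × 2.015e-4 = 4.433e-5 mol.
As a count: 4.433e-5 × 6.022e23 = 2.7e19.

2.7e19 molecules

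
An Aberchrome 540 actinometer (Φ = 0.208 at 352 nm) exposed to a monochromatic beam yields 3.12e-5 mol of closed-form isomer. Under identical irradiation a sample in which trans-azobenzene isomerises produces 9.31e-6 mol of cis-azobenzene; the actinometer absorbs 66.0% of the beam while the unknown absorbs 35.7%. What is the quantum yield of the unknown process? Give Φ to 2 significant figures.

Φ = 0.11

Photons absorbed by the actinometer: 3.12e-5 / 0.208 = 1.500e-4 mol.
Incident flux: 1.500e-4 / 0.660 = 2.273e-4 einstein.
Absorbed by unknown: 0.357 × 2.273e-4 = 8.115e-5 mol.
Φ(unknown) = 9.31e-6 / 8.115e-5 = 0.11.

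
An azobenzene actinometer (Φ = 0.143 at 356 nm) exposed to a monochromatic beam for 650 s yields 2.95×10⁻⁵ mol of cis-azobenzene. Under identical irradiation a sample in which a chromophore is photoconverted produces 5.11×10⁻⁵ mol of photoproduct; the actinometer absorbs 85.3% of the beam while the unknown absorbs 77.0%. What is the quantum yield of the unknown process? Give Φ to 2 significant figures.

Φ = 0.27

Photons absorbed by the actinometer: 2.95×10⁻⁵ / 0.143 = 2.063×10⁻⁴ mol.
Incident flux: 2.063×10⁻⁴ / 0.853 = 2.419×10⁻⁴ einstein.
Absorbed by unknown: 0.770 × 2.419×10⁻⁴ = 1.863×10⁻⁴ mol.
Φ(unknown) = 5.11×10⁻⁵ / 1.863×10⁻⁴ = 0.27.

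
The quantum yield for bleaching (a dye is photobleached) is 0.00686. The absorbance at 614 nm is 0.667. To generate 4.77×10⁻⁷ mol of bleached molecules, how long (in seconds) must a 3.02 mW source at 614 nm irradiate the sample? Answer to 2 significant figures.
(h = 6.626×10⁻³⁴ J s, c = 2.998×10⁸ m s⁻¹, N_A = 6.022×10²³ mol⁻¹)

t ≈ 5700 s

Photons that must be absorbed: 4.77×10⁻⁷ / 0.00686 = 6.953×10⁻⁵ mol.
Fraction absorbed: 1 − 10^(−0.667) = 0.7847.
Incident photons needed: 6.953×10⁻⁵ / 0.7847 = 8.861×10⁻⁵ mol.
Photon energy: hc/λ = 3.235×10⁻¹⁹ J; per mole, 1.948×10⁵ J mol⁻¹.
Energy required: 8.861×10⁻⁵ × 1.948×10⁵ = 17.26 J.
Time: 17.26 J / 0.00302 W = 5700 s.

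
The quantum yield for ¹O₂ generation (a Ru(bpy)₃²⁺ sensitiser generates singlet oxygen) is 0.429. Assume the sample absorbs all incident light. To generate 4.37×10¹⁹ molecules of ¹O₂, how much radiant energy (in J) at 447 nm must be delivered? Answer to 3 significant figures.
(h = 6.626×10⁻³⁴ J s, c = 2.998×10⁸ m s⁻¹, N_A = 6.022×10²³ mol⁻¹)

Product: 4.37×10¹⁹ / 6.022×10²³ = 7.257×10⁻⁵ mol.
Photons that must be absorbed: 7.257×10⁻⁵ / 0.429 = 1.692×10⁻⁴ mol.
Photon energy: hc/λ = 4.444×10⁻¹⁹ J; per mole, 2.676×10⁵ J mol⁻¹.
Energy required: 1.692×10⁻⁴ × 2.676×10⁵ = 45.3 J.

45.3 J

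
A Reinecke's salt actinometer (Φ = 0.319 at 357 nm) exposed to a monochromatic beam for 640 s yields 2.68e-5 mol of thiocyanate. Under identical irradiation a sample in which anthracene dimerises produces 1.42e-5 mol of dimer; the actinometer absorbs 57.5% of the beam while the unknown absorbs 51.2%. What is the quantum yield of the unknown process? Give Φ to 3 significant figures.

Φ = 0.190

Photons absorbed by the actinometer: 2.68e-5 / 0.319 = 8.401e-5 mol.
Incident flux: 8.401e-5 / 0.575 = 1.461e-4 einstein.
Absorbed by unknown: 0.512 × 1.461e-4 = 7.480e-5 mol.
Φ(unknown) = 1.42e-5 / 7.480e-5 = 0.190.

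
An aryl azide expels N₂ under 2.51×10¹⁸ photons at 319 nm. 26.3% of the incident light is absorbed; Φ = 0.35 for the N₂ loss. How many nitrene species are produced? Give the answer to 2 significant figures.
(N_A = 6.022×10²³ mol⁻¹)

2.3×10¹⁷ species

Moles of photons: 2.51×10¹⁸ / 6.022×10²³ = 4.168×10⁻⁶ mol.
Photons absorbed: 0.263 × 4.168×10⁻⁶ = 1.096×10⁻⁶ mol.
Product: Φ × n_abs = 0.35 × 1.096×10⁻⁶ = 3.836×10⁻⁷ mol.
As a count: 3.836×10⁻⁷ × 6.022×10²³ = 2.3×10¹⁷.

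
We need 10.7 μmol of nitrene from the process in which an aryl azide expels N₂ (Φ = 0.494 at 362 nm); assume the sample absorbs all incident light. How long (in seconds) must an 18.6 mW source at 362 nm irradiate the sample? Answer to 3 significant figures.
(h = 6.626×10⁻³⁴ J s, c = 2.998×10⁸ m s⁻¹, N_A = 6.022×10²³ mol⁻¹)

Product: 10.7 μmol = 1.07×10⁻⁵ mol.
Photons that must be absorbed: 1.07×10⁻⁵ / 0.494 = 2.166×10⁻⁵ mol.
Photon energy: hc/λ = 5.487×10⁻¹⁹ J; per mole, 3.304×10⁵ J mol⁻¹.
Energy required: 2.166×10⁻⁵ × 3.304×10⁵ = 7.156 J.
Time: 7.156 J / 0.0186 W = 385 s.

t ≈ 385 s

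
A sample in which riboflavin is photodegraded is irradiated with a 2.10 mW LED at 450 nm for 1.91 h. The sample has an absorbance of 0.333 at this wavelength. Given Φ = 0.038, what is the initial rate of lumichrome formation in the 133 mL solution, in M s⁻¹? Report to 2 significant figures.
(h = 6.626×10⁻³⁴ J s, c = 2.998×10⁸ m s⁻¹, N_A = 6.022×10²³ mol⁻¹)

1.2×10⁻⁹ M s⁻¹

Photon energy at 450 nm: hc/λ = (6.626×10⁻³⁴)(2.998×10⁸)/(450×10⁻⁹) = 4.414×10⁻¹⁹ J.
Energy delivered: (2.10 mW)(6876 s) = 14.44 J.
Photons incident: 14.44 / 4.414×10⁻¹⁹ = 3.271×10¹⁹, i.e. 3.271×10¹⁹/6.022×10²³ = 5.432×10⁻⁵ mol.
Fraction absorbed: 1 − 10^(−0.333) = 0.5355.
Photons absorbed: 0.5355 × 5.432×10⁻⁵ = 2.909×10⁻⁵ mol.
Product formed: 0.038 × 2.909×10⁻⁵ = 1.105×10⁻⁶ mol.
Rate: 1.105×10⁻⁶ mol / (6876 s × 0.133 L) = 1.2×10⁻⁹ M s⁻¹.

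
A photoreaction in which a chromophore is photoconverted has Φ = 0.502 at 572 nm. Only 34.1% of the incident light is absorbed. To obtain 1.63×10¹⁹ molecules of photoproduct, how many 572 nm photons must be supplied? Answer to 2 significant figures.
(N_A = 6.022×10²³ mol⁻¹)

Product: 1.63×10¹⁹ / 6.022×10²³ = 2.707×10⁻⁵ mol.
Photons that must be absorbed: 2.707×10⁻⁵ / 0.502 = 5.392×10⁻⁵ mol.
Incident photons needed: 5.392×10⁻⁵ / 0.341 = 1.581×10⁻⁴ mol.
Photon count: 1.581×10⁻⁴ × 6.022×10²³ = 9.5×10¹⁹.

9.5×10¹⁹ photons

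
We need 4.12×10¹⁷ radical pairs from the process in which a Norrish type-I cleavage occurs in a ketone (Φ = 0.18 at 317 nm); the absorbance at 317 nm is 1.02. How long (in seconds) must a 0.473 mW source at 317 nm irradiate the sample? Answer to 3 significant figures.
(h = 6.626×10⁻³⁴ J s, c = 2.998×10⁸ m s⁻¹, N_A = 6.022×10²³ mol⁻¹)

t ≈ 3350 s

Product: 4.12×10¹⁷ / 6.022×10²³ = 6.842×10⁻⁷ mol.
Photons that must be absorbed: 6.842×10⁻⁷ / 0.18 = 3.801×10⁻⁶ mol.
Fraction absorbed: 1 − 10^(−1.02) = 0.9045.
Incident photons needed: 3.801×10⁻⁶ / 0.9045 = 4.202×10⁻⁶ mol.
Photon energy: hc/λ = 6.266×10⁻¹⁹ J; per mole, 3.773×10⁵ J mol⁻¹.
Energy required: 4.202×10⁻⁶ × 3.773×10⁵ = 1.585 J.
Time: 1.585 J / 0.000473 W = 3350 s.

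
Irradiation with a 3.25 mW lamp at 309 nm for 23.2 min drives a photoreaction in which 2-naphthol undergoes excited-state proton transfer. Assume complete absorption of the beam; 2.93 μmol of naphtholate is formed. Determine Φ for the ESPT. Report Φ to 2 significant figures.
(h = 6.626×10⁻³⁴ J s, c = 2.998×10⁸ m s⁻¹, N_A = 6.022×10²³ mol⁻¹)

Φ = 0.25

Product: 2.93 μmol = 2.93×10⁻⁶ mol.
Photon energy at 309 nm: hc/λ = (6.626×10⁻³⁴)(2.998×10⁸)/(309×10⁻⁹) = 6.429×10⁻¹⁹ J.
Energy delivered: (3.25 mW)(1392 s) = 4.524 J.
Photons incident: 4.524 / 6.429×10⁻¹⁹ = 7.037×10¹⁸, i.e. 7.037×10¹⁸/6.022×10²³ = 1.169×10⁻⁵ mol.
Φ = 2.93×10⁻⁶ mol / 1.169×10⁻⁵ mol photons = 0.25.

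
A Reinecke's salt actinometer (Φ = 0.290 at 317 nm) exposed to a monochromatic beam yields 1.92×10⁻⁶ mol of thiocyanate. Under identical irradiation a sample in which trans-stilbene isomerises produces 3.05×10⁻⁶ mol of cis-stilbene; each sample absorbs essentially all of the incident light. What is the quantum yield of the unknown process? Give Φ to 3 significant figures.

Photons absorbed by the actinometer: 1.92×10⁻⁶ / 0.290 = 6.621×10⁻⁶ mol.
Φ(unknown) = 3.05×10⁻⁶ / 6.621×10⁻⁶ = 0.461.

Φ = 0.461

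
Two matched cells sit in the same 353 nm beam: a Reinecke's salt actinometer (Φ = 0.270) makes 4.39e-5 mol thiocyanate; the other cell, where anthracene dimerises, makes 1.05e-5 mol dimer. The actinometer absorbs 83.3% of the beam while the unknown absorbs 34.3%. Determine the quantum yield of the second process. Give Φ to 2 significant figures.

Photons absorbed by the actinometer: 4.39e-5 / 0.270 = 1.626e-4 mol.
Incident flux: 1.626e-4 / 0.833 = 1.952e-4 einstein.
Absorbed by unknown: 0.343 × 1.952e-4 = 6.695e-5 mol.
Φ(unknown) = 1.05e-5 / 6.695e-5 = 0.16.

Φ = 0.16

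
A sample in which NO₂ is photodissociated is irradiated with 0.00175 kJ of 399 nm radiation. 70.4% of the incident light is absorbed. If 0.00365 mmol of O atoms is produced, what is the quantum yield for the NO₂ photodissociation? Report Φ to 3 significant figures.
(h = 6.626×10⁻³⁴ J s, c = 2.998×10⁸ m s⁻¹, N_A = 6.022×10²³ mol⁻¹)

Φ = 0.888

Product: 0.00365 mmol = 3.65×10⁻⁶ mol.
Photon energy at 399 nm: hc/λ = (6.626×10⁻³⁴)(2.998×10⁸)/(399×10⁻⁹) = 4.979×10⁻¹⁹ J.
Incident energy: 0.00175 kJ = 1.75 J.
Photons incident: 1.75 / 4.979×10⁻¹⁹ = 3.515×10¹⁸, i.e. 3.515×10¹⁸/6.022×10²³ = 5.837×10⁻⁶ mol.
Photons absorbed: 0.704 × 5.837×10⁻⁶ = 4.109×10⁻⁶ mol.
Φ = 3.65×10⁻⁶ mol / 4.109×10⁻⁶ mol photons = 0.888.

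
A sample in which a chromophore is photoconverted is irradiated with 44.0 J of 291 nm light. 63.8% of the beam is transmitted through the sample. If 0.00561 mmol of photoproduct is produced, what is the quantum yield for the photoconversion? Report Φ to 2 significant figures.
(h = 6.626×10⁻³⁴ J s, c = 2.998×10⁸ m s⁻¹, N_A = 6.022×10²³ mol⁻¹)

Φ = 0.14

Product: 0.00561 mmol = 5.61×10⁻⁶ mol.
Photon energy at 291 nm: hc/λ = (6.626×10⁻³⁴)(2.998×10⁸)/(291×10⁻⁹) = 6.826×10⁻¹⁹ J.
Photons incident: 44.0 / 6.826×10⁻¹⁹ = 6.446×10¹⁹, i.e. 6.446×10¹⁹/6.022×10²³ = 1.070×10⁻⁴ mol.
Fraction absorbed: 1 − 63.8/100 = 0.3620.
Photons absorbed: 0.3620 × 1.070×10⁻⁴ = 3.873×10⁻⁵ mol.
Φ = 5.61×10⁻⁶ mol / 3.873×10⁻⁵ mol photons = 0.14.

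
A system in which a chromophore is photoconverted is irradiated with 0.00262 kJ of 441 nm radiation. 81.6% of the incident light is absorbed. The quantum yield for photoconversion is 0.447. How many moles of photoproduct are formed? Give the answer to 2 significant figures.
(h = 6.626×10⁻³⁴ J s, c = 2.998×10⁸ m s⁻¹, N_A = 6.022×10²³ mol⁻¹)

Photon energy at 441 nm: hc/λ = (6.626×10⁻³⁴)(2.998×10⁸)/(441×10⁻⁹) = 4.504×10⁻¹⁹ J.
Incident energy: 0.00262 kJ = 2.62 J.
Photons incident: 2.62 / 4.504×10⁻¹⁹ = 5.817×10¹⁸, i.e. 5.817×10¹⁸/6.022×10²³ = 9.660×10⁻⁶ mol.
Photons absorbed: 0.816 × 9.660×10⁻⁶ = 7.883×10⁻⁶ mol.
Product: Φ × n_abs = 0.447 × 7.883×10⁻⁶ = 3.524×10⁻⁶ mol.

3.5×10⁻⁶ mol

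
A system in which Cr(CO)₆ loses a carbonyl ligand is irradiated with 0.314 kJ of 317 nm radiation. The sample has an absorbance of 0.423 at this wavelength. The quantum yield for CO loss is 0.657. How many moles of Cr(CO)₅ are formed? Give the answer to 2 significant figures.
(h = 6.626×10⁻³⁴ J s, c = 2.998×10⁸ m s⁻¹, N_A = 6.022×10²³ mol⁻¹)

3.4×10⁻⁴ mol

Photon energy at 317 nm: hc/λ = (6.626×10⁻³⁴)(2.998×10⁸)/(317×10⁻⁹) = 6.266×10⁻¹⁹ J.
Incident energy: 0.314 kJ = 314 J.
Photons incident: 314 / 6.266×10⁻¹⁹ = 5.011×10²⁰, i.e. 5.011×10²⁰/6.022×10²³ = 8.321×10⁻⁴ mol.
Fraction absorbed: 1 − 10^(−0.423) = 0.6224.
Photons absorbed: 0.6224 × 8.321×10⁻⁴ = 5.179×10⁻⁴ mol.
Product: Φ × n_abs = 0.657 × 5.179×10⁻⁴ = 3.403×10⁻⁴ mol.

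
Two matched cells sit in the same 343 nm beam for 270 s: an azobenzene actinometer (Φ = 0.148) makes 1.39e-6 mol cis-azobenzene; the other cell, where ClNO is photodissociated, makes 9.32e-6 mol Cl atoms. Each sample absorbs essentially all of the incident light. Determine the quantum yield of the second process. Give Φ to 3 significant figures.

Photons absorbed by the actinometer: 1.39e-6 / 0.148 = 9.392e-6 mol.
Φ(unknown) = 9.32e-6 / 9.392e-6 = 0.992.

Φ = 0.992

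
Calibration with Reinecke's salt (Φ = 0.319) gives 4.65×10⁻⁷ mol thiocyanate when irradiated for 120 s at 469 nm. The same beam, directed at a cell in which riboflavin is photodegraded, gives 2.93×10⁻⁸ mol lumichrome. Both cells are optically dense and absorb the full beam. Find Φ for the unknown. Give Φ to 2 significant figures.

Photons absorbed by the actinometer: 4.65×10⁻⁷ / 0.319 = 1.458×10⁻⁶ mol.
Φ(unknown) = 2.93×10⁻⁸ / 1.458×10⁻⁶ = 0.020.

Φ = 0.020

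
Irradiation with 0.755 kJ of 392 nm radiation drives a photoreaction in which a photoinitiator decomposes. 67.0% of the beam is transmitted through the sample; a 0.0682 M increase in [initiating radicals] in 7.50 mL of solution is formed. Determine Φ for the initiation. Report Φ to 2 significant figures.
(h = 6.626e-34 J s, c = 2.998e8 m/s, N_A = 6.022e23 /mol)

Product: (0.0682 M)(0.0075 L) = 5.115e-4 mol.
Photon energy at 392 nm: hc/λ = (6.626e-34)(2.998e8)/(392e-9) = 5.068e-19 J.
Incident energy: 0.755 kJ = 755 J.
Photons incident: 755 / 5.068e-19 = 1.490e21, i.e. 1.490e21/6.022e23 = 0.002474 mol.
Fraction absorbed: 1 − 67.0/100 = 0.3300.
Photons absorbed: 0.3300 × 0.002474 = 8.164e-4 mol.
Φ = 5.115e-4 mol / 8.164e-4 mol photons = 0.63.

Φ = 0.63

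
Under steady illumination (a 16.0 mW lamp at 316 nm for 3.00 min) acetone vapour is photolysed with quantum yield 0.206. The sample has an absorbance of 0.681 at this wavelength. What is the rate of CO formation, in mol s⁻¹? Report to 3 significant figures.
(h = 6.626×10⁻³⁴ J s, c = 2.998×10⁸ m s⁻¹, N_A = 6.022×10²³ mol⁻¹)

Photon energy at 316 nm: hc/λ = (6.626×10⁻³⁴)(2.998×10⁸)/(316×10⁻⁹) = 6.286×10⁻¹⁹ J.
Energy delivered: (16.0 mW)(180 s) = 2.880 J.
Photons incident: 2.880 / 6.286×10⁻¹⁹ = 4.582×10¹⁸, i.e. 4.582×10¹⁸/6.022×10²³ = 7.609×10⁻⁶ mol.
Fraction absorbed: 1 − 10^(−0.681) = 0.7916.
Photons absorbed: 0.7916 × 7.609×10⁻⁶ = 6.023×10⁻⁶ mol.
Product formed: 0.206 × 6.023×10⁻⁶ = 1.241×10⁻⁶ mol.
Rate: 1.241×10⁻⁶ / 180 s = 6.89×10⁻⁹ mol s⁻¹.

6.89×10⁻⁹ mol s⁻¹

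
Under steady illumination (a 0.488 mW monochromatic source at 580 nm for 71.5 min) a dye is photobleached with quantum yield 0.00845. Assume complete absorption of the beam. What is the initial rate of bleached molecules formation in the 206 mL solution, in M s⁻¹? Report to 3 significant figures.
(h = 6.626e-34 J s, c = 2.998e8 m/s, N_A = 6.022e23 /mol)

9.71e-11 M s⁻¹

Photon energy at 580 nm: hc/λ = (6.626e-34)(2.998e8)/(580e-9) = 3.425e-19 J.
Energy delivered: (0.488 mW)(4290 s) = 2.094 J.
Photons incident: 2.094 / 3.425e-19 = 6.114e18, i.e. 6.114e18/6.022e23 = 1.015e-5 mol.
Product formed: 0.00845 × 1.015e-5 = 8.577e-8 mol.
Rate: 8.577e-8 mol / (4290 s × 0.206 L) = 9.71e-11 M s⁻¹.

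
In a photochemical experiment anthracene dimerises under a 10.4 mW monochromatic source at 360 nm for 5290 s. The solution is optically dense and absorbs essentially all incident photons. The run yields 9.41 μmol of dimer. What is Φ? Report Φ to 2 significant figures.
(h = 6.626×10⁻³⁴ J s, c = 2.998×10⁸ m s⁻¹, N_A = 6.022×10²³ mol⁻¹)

Φ = 0.057

Product: 9.41 μmol = 9.41×10⁻⁶ mol.
Photon energy at 360 nm: hc/λ = (6.626×10⁻³⁴)(2.998×10⁸)/(360×10⁻⁹) = 5.518×10⁻¹⁹ J.
Energy delivered: (10.4 mW)(5290 s) = 55.02 J.
Photons incident: 55.02 / 5.518×10⁻¹⁹ = 9.971×10¹⁹, i.e. 9.971×10¹⁹/6.022×10²³ = 1.656×10⁻⁴ mol.
Φ = 9.41×10⁻⁶ mol / 1.656×10⁻⁴ mol photons = 0.057.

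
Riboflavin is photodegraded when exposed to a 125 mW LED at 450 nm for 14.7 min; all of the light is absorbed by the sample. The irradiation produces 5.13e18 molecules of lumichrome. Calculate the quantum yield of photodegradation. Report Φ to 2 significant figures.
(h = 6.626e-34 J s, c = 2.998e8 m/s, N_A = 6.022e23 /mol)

Φ = 0.021

Product: 5.13e18 / 6.022e23 = 8.519e-6 mol.
Photon energy at 450 nm: hc/λ = (6.626e-34)(2.998e8)/(450e-9) = 4.414e-19 J.
Energy delivered: (125 mW)(882 s) = 110.3 J.
Photons incident: 110.3 / 4.414e-19 = 2.499e20, i.e. 2.499e20/6.022e23 = 4.150e-4 mol.
Φ = 8.519e-6 mol / 4.150e-4 mol photons = 0.021.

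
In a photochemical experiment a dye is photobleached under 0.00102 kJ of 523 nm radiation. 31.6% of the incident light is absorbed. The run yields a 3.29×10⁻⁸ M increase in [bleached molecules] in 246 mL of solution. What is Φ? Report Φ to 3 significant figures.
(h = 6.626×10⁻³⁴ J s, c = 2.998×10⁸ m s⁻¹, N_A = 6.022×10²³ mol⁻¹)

Product: (3.29×10⁻⁸ M)(0.246 L) = 8.093×10⁻⁹ mol.
Photon energy at 523 nm: hc/λ = (6.626×10⁻³⁴)(2.998×10⁸)/(523×10⁻⁹) = 3.798×10⁻¹⁹ J.
Incident energy: 0.00102 kJ = 1.02 J.
Photons incident: 1.02 / 3.798×10⁻¹⁹ = 2.686×10¹⁸, i.e. 2.686×10¹⁸/6.022×10²³ = 4.460×10⁻⁶ mol.
Photons absorbed: 0.316 × 4.460×10⁻⁶ = 1.409×10⁻⁶ mol.
Φ = 8.093×10⁻⁹ mol / 1.409×10⁻⁶ mol photons = 0.00574.

Φ = 0.00574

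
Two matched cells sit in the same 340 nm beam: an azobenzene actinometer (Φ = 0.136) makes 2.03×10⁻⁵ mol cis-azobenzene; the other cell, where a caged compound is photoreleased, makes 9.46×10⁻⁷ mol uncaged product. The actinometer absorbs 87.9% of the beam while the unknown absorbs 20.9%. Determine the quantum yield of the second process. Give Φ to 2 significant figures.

Φ = 0.027

Photons absorbed by the actinometer: 2.03×10⁻⁵ / 0.136 = 1.493×10⁻⁴ mol.
Incident flux: 1.493×10⁻⁴ / 0.879 = 1.699×10⁻⁴ einstein.
Absorbed by unknown: 0.209 × 1.699×10⁻⁴ = 3.551×10⁻⁵ mol.
Φ(unknown) = 9.46×10⁻⁷ / 3.551×10⁻⁵ = 0.027.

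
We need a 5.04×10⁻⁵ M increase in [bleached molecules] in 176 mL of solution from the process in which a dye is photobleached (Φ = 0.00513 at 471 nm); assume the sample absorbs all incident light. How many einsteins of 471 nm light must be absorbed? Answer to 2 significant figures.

Product: (5.04×10⁻⁵ M)(0.176 L) = 8.870×10⁻⁶ mol.
Photons that must be absorbed: 8.870×10⁻⁶ / 0.00513 = 0.001729 mol.

0.0017 einstein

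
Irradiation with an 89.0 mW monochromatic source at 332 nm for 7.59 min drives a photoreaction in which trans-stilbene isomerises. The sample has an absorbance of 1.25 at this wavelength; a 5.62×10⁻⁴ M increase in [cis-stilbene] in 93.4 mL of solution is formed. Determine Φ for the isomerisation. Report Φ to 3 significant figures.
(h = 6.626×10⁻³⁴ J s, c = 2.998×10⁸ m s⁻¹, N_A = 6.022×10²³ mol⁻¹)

Φ = 0.494

Product: (5.62×10⁻⁴ M)(0.0934 L) = 5.249×10⁻⁵ mol.
Photon energy at 332 nm: hc/λ = (6.626×10⁻³⁴)(2.998×10⁸)/(332×10⁻⁹) = 5.983×10⁻¹⁹ J.
Energy delivered: (89.0 mW)(455.4 s) = 40.53 J.
Photons incident: 40.53 / 5.983×10⁻¹⁹ = 6.774×10¹⁹, i.e. 6.774×10¹⁹/6.022×10²³ = 1.125×10⁻⁴ mol.
Fraction absorbed: 1 − 10^(−1.25) = 0.9438.
Photons absorbed: 0.9438 × 1.125×10⁻⁴ = 1.062×10⁻⁴ mol.
Φ = 5.249×10⁻⁵ mol / 1.062×10⁻⁴ mol photons = 0.494.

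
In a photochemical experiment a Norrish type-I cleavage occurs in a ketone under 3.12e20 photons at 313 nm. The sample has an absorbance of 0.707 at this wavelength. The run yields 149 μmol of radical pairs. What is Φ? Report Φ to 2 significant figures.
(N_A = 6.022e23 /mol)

Product: 149 μmol = 1.49e-4 mol.
Moles of photons: 3.12e20 / 6.022e23 = 5.181e-4 mol.
Fraction absorbed: 1 − 10^(−0.707) = 0.8037.
Photons absorbed: 0.8037 × 5.181e-4 = 4.164e-4 mol.
Φ = 1.49e-4 mol / 4.164e-4 mol photons = 0.36.

Φ = 0.36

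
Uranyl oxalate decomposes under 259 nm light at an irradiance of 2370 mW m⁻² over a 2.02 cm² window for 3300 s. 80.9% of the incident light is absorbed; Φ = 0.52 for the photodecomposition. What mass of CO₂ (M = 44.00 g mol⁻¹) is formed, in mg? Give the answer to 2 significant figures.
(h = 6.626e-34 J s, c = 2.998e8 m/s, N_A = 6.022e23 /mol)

0.063 mg

Photon energy at 259 nm: hc/λ = (6.626e-34)(2.998e8)/(259e-9) = 7.670e-19 J.
Energy delivered: (2370 mW m⁻²)(2.02e-4 m²)(3300 s) = 1.580 J.
Photons incident: 1.580 / 7.670e-19 = 2.060e18, i.e. 2.060e18/6.022e23 = 3.421e-6 mol.
Photons absorbed: 0.809 × 3.421e-6 = 2.768e-6 mol.
Product: Φ × n_abs = 0.52 × 2.768e-6 = 1.439e-6 mol.
Mass: 1.439e-6 × 44.00 = 6.332e-5 g = 0.063 mg.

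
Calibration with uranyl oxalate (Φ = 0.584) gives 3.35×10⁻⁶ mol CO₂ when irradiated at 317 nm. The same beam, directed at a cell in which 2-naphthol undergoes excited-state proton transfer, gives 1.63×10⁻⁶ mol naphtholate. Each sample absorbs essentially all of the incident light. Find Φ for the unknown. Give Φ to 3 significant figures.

Photons absorbed by the actinometer: 3.35×10⁻⁶ / 0.584 = 5.736×10⁻⁶ mol.
Φ(unknown) = 1.63×10⁻⁶ / 5.736×10⁻⁶ = 0.284.

Φ = 0.284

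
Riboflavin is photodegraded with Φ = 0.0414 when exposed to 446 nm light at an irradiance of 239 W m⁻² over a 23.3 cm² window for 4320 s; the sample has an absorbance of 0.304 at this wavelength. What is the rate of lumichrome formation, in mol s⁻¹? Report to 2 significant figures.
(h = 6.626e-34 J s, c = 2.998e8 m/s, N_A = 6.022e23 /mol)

Photon energy at 446 nm: hc/λ = (6.626e-34)(2.998e8)/(446e-9) = 4.454e-19 J.
Energy delivered: (239 W m⁻²)(23.3e-4 m²)(4320 s) = 2406 J.
Photons incident: 2406 / 4.454e-19 = 5.402e21, i.e. 5.402e21/6.022e23 = 0.008970 mol.
Fraction absorbed: 1 − 10^(−0.304) = 0.5034.
Photons absorbed: 0.5034 × 0.008970 = 0.004515 mol.
Product formed: 0.0414 × 0.004515 = 1.869e-4 mol.
Rate: 1.869e-4 / 4320 s = 4.3e-8 mol s⁻¹.

4.3e-8 mol s⁻¹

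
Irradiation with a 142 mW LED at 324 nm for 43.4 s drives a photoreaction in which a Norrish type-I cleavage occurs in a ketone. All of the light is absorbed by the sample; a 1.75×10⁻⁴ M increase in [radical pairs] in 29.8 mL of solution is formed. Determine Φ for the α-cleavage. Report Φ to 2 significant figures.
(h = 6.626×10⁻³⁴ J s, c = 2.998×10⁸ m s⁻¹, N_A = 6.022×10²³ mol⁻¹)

Product: (1.75×10⁻⁴ M)(0.0298 L) = 5.215×10⁻⁶ mol.
Photon energy at 324 nm: hc/λ = (6.626×10⁻³⁴)(2.998×10⁸)/(324×10⁻⁹) = 6.131×10⁻¹⁹ J.
Energy delivered: (142 mW)(43.4 s) = 6.163 J.
Photons incident: 6.163 / 6.131×10⁻¹⁹ = 1.005×10¹⁹, i.e. 1.005×10¹⁹/6.022×10²³ = 1.669×10⁻⁵ mol.
Φ = 5.215×10⁻⁶ mol / 1.669×10⁻⁵ mol photons = 0.31.

Φ = 0.31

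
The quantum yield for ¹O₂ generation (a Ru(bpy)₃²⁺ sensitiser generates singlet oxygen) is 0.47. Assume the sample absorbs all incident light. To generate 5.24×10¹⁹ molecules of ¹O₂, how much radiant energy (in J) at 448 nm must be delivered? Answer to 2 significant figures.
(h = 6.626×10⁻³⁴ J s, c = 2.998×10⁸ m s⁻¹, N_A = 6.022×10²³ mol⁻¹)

49 J

Product: 5.24×10¹⁹ / 6.022×10²³ = 8.701×10⁻⁵ mol.
Photons that must be absorbed: 8.701×10⁻⁵ / 0.47 = 1.851×10⁻⁴ mol.
Photon energy: hc/λ = 4.434×10⁻¹⁹ J; per mole, 2.670×10⁵ J mol⁻¹.
Energy required: 1.851×10⁻⁴ × 2.670×10⁵ = 49 J.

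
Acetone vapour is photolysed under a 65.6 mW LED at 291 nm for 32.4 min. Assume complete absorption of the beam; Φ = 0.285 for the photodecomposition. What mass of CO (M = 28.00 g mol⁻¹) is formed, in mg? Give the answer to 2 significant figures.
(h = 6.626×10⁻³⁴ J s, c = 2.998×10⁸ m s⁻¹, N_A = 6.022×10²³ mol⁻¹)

2.5 mg

Photon energy at 291 nm: hc/λ = (6.626×10⁻³⁴)(2.998×10⁸)/(291×10⁻⁹) = 6.826×10⁻¹⁹ J.
Energy delivered: (65.6 mW)(1944 s) = 127.5 J.
Photons incident: 127.5 / 6.826×10⁻¹⁹ = 1.868×10²⁰, i.e. 1.868×10²⁰/6.022×10²³ = 3.102×10⁻⁴ mol.
Product: Φ × n_abs = 0.285 × 3.102×10⁻⁴ = 8.841×10⁻⁵ mol.
Mass: 8.841×10⁻⁵ × 28.00 = 0.002475 g = 2.5 mg.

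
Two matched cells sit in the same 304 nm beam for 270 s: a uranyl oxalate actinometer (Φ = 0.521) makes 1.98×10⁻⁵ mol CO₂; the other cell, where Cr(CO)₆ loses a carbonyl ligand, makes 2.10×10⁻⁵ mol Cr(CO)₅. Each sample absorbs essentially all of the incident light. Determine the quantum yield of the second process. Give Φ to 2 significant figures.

Φ = 0.55

Photons absorbed by the actinometer: 1.98×10⁻⁵ / 0.521 = 3.800×10⁻⁵ mol.
Φ(unknown) = 2.10×10⁻⁵ / 3.800×10⁻⁵ = 0.55.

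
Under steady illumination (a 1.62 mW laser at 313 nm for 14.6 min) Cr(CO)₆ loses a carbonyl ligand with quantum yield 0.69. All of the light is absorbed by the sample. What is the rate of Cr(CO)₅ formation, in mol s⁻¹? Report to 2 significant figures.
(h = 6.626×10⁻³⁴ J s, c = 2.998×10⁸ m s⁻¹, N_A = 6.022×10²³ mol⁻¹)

Photon energy at 313 nm: hc/λ = (6.626×10⁻³⁴)(2.998×10⁸)/(313×10⁻⁹) = 6.347×10⁻¹⁹ J.
Energy delivered: (1.62 mW)(876 s) = 1.419 J.
Photons incident: 1.419 / 6.347×10⁻¹⁹ = 2.236×10¹⁸, i.e. 2.236×10¹⁸/6.022×10²³ = 3.713×10⁻⁶ mol.
Product formed: 0.69 × 3.713×10⁻⁶ = 2.562×10⁻⁶ mol.
Rate: 2.562×10⁻⁶ / 876 s = 2.9×10⁻⁹ mol s⁻¹.

2.9×10⁻⁹ mol s⁻¹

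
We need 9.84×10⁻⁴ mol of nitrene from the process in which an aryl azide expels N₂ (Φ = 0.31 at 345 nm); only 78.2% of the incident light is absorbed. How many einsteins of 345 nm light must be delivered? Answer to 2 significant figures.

0.0041 einstein

Photons that must be absorbed: 9.84×10⁻⁴ / 0.31 = 0.003174 mol.
Incident photons needed: 0.003174 / 0.782 = 0.004059 mol.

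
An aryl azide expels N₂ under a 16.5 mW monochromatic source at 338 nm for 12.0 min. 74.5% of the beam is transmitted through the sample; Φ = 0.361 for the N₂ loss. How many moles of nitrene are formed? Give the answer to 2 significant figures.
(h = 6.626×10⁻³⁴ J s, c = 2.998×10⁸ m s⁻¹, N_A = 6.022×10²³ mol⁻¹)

Photon energy at 338 nm: hc/λ = (6.626×10⁻³⁴)(2.998×10⁸)/(338×10⁻⁹) = 5.877×10⁻¹⁹ J.
Energy delivered: (16.5 mW)(720 s) = 11.88 J.
Photons incident: 11.88 / 5.877×10⁻¹⁹ = 2.021×10¹⁹, i.e. 2.021×10¹⁹/6.022×10²³ = 3.356×10⁻⁵ mol.
Fraction absorbed: 1 − 74.5/100 = 0.2550.
Photons absorbed: 0.2550 × 3.356×10⁻⁵ = 8.558×10⁻⁶ mol.
Product: Φ × n_abs = 0.361 × 8.558×10⁻⁶ = 3.089×10⁻⁶ mol.

3.1×10⁻⁶ mol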